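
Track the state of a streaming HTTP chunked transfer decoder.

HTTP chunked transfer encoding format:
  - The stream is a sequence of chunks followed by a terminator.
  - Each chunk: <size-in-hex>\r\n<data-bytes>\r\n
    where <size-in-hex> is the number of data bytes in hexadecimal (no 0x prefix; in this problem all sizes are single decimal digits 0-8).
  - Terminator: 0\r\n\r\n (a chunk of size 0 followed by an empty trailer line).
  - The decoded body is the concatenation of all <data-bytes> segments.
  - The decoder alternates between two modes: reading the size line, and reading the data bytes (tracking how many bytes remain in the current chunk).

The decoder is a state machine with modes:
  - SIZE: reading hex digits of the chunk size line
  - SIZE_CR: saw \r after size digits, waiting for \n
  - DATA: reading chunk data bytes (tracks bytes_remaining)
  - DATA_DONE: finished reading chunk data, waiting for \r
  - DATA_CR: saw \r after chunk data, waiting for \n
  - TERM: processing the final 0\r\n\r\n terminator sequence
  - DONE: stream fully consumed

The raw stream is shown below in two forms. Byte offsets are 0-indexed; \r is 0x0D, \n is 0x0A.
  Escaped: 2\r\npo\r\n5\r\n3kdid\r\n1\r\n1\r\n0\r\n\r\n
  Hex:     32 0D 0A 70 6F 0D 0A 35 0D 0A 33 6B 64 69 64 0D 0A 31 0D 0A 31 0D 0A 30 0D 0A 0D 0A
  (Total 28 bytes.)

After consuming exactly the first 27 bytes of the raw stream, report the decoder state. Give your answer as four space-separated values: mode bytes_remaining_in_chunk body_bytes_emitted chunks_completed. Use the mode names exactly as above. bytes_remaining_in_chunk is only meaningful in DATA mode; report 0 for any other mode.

Answer: TERM 0 8 3

Derivation:
Byte 0 = '2': mode=SIZE remaining=0 emitted=0 chunks_done=0
Byte 1 = 0x0D: mode=SIZE_CR remaining=0 emitted=0 chunks_done=0
Byte 2 = 0x0A: mode=DATA remaining=2 emitted=0 chunks_done=0
Byte 3 = 'p': mode=DATA remaining=1 emitted=1 chunks_done=0
Byte 4 = 'o': mode=DATA_DONE remaining=0 emitted=2 chunks_done=0
Byte 5 = 0x0D: mode=DATA_CR remaining=0 emitted=2 chunks_done=0
Byte 6 = 0x0A: mode=SIZE remaining=0 emitted=2 chunks_done=1
Byte 7 = '5': mode=SIZE remaining=0 emitted=2 chunks_done=1
Byte 8 = 0x0D: mode=SIZE_CR remaining=0 emitted=2 chunks_done=1
Byte 9 = 0x0A: mode=DATA remaining=5 emitted=2 chunks_done=1
Byte 10 = '3': mode=DATA remaining=4 emitted=3 chunks_done=1
Byte 11 = 'k': mode=DATA remaining=3 emitted=4 chunks_done=1
Byte 12 = 'd': mode=DATA remaining=2 emitted=5 chunks_done=1
Byte 13 = 'i': mode=DATA remaining=1 emitted=6 chunks_done=1
Byte 14 = 'd': mode=DATA_DONE remaining=0 emitted=7 chunks_done=1
Byte 15 = 0x0D: mode=DATA_CR remaining=0 emitted=7 chunks_done=1
Byte 16 = 0x0A: mode=SIZE remaining=0 emitted=7 chunks_done=2
Byte 17 = '1': mode=SIZE remaining=0 emitted=7 chunks_done=2
Byte 18 = 0x0D: mode=SIZE_CR remaining=0 emitted=7 chunks_done=2
Byte 19 = 0x0A: mode=DATA remaining=1 emitted=7 chunks_done=2
Byte 20 = '1': mode=DATA_DONE remaining=0 emitted=8 chunks_done=2
Byte 21 = 0x0D: mode=DATA_CR remaining=0 emitted=8 chunks_done=2
Byte 22 = 0x0A: mode=SIZE remaining=0 emitted=8 chunks_done=3
Byte 23 = '0': mode=SIZE remaining=0 emitted=8 chunks_done=3
Byte 24 = 0x0D: mode=SIZE_CR remaining=0 emitted=8 chunks_done=3
Byte 25 = 0x0A: mode=TERM remaining=0 emitted=8 chunks_done=3
Byte 26 = 0x0D: mode=TERM remaining=0 emitted=8 chunks_done=3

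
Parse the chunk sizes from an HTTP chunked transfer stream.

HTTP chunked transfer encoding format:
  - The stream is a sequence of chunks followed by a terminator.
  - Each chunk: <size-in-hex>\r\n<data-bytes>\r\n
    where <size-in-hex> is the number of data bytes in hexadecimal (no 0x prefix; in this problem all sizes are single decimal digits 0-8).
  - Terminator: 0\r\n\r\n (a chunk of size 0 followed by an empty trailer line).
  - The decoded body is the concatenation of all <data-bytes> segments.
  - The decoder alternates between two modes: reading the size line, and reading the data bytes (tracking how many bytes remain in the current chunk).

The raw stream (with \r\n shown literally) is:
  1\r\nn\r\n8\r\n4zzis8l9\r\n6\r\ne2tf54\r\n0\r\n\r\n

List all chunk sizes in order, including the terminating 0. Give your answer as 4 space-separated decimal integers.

Chunk 1: stream[0..1]='1' size=0x1=1, data at stream[3..4]='n' -> body[0..1], body so far='n'
Chunk 2: stream[6..7]='8' size=0x8=8, data at stream[9..17]='4zzis8l9' -> body[1..9], body so far='n4zzis8l9'
Chunk 3: stream[19..20]='6' size=0x6=6, data at stream[22..28]='e2tf54' -> body[9..15], body so far='n4zzis8l9e2tf54'
Chunk 4: stream[30..31]='0' size=0 (terminator). Final body='n4zzis8l9e2tf54' (15 bytes)

Answer: 1 8 6 0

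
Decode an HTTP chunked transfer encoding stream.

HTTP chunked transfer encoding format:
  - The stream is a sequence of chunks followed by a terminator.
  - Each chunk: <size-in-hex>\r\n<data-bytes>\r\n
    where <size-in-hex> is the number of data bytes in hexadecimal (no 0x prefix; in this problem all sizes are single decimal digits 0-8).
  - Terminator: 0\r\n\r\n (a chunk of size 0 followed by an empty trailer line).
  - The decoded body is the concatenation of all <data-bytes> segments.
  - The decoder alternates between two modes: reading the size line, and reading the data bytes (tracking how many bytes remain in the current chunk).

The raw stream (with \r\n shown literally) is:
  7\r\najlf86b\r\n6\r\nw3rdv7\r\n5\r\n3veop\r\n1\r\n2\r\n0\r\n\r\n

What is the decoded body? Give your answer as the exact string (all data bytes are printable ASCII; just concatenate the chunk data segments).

Chunk 1: stream[0..1]='7' size=0x7=7, data at stream[3..10]='ajlf86b' -> body[0..7], body so far='ajlf86b'
Chunk 2: stream[12..13]='6' size=0x6=6, data at stream[15..21]='w3rdv7' -> body[7..13], body so far='ajlf86bw3rdv7'
Chunk 3: stream[23..24]='5' size=0x5=5, data at stream[26..31]='3veop' -> body[13..18], body so far='ajlf86bw3rdv73veop'
Chunk 4: stream[33..34]='1' size=0x1=1, data at stream[36..37]='2' -> body[18..19], body so far='ajlf86bw3rdv73veop2'
Chunk 5: stream[39..40]='0' size=0 (terminator). Final body='ajlf86bw3rdv73veop2' (19 bytes)

Answer: ajlf86bw3rdv73veop2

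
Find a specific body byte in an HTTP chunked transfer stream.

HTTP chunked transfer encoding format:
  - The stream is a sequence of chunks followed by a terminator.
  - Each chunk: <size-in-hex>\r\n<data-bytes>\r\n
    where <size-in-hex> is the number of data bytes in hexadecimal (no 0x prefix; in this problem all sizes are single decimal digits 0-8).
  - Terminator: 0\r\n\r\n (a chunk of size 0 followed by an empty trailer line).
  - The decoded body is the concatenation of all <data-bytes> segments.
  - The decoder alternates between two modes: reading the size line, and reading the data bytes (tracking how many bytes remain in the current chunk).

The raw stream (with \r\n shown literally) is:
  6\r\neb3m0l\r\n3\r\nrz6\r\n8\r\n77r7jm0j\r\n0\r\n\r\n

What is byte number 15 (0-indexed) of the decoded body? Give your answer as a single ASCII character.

Chunk 1: stream[0..1]='6' size=0x6=6, data at stream[3..9]='eb3m0l' -> body[0..6], body so far='eb3m0l'
Chunk 2: stream[11..12]='3' size=0x3=3, data at stream[14..17]='rz6' -> body[6..9], body so far='eb3m0lrz6'
Chunk 3: stream[19..20]='8' size=0x8=8, data at stream[22..30]='77r7jm0j' -> body[9..17], body so far='eb3m0lrz677r7jm0j'
Chunk 4: stream[32..33]='0' size=0 (terminator). Final body='eb3m0lrz677r7jm0j' (17 bytes)
Body byte 15 = '0'

Answer: 0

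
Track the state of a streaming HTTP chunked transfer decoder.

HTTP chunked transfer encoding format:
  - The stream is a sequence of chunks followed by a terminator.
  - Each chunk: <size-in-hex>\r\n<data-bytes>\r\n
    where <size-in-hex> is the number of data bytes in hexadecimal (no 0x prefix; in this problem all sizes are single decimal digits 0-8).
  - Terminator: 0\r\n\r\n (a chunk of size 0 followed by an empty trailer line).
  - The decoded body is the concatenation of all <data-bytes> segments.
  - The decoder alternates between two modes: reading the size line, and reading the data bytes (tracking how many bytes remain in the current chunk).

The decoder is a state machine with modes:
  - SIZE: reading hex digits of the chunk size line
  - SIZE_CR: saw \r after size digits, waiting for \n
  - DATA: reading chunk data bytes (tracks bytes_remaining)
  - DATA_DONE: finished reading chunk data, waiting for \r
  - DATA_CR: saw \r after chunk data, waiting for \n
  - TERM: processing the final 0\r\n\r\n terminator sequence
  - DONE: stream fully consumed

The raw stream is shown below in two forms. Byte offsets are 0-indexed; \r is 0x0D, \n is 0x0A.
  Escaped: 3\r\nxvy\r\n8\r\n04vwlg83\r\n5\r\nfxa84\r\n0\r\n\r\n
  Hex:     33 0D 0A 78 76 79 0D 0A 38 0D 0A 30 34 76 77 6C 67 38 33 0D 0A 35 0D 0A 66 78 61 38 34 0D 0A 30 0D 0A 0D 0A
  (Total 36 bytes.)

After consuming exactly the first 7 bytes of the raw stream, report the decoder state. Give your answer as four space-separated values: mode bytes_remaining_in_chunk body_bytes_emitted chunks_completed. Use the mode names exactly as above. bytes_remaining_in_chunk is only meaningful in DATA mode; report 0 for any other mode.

Answer: DATA_CR 0 3 0

Derivation:
Byte 0 = '3': mode=SIZE remaining=0 emitted=0 chunks_done=0
Byte 1 = 0x0D: mode=SIZE_CR remaining=0 emitted=0 chunks_done=0
Byte 2 = 0x0A: mode=DATA remaining=3 emitted=0 chunks_done=0
Byte 3 = 'x': mode=DATA remaining=2 emitted=1 chunks_done=0
Byte 4 = 'v': mode=DATA remaining=1 emitted=2 chunks_done=0
Byte 5 = 'y': mode=DATA_DONE remaining=0 emitted=3 chunks_done=0
Byte 6 = 0x0D: mode=DATA_CR remaining=0 emitted=3 chunks_done=0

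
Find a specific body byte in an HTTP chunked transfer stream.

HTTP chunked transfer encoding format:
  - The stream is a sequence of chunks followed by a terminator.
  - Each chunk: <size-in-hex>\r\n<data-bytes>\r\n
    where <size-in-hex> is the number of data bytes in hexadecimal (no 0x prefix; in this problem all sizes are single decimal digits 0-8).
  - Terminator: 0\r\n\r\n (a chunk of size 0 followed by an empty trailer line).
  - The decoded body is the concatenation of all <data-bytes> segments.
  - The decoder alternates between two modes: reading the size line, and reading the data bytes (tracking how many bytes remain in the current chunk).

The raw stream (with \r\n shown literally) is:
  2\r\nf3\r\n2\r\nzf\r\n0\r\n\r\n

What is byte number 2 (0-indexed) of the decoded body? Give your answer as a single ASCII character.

Chunk 1: stream[0..1]='2' size=0x2=2, data at stream[3..5]='f3' -> body[0..2], body so far='f3'
Chunk 2: stream[7..8]='2' size=0x2=2, data at stream[10..12]='zf' -> body[2..4], body so far='f3zf'
Chunk 3: stream[14..15]='0' size=0 (terminator). Final body='f3zf' (4 bytes)
Body byte 2 = 'z'

Answer: z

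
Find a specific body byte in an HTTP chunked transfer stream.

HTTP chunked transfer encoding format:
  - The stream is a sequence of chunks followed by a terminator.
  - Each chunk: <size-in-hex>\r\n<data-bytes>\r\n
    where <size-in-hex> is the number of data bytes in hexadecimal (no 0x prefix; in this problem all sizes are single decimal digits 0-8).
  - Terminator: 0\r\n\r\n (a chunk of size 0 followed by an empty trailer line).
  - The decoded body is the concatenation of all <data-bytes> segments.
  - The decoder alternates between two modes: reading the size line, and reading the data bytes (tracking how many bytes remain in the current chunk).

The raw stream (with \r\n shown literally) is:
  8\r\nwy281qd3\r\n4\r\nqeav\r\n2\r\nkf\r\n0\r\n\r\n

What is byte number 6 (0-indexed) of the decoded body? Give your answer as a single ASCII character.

Answer: d

Derivation:
Chunk 1: stream[0..1]='8' size=0x8=8, data at stream[3..11]='wy281qd3' -> body[0..8], body so far='wy281qd3'
Chunk 2: stream[13..14]='4' size=0x4=4, data at stream[16..20]='qeav' -> body[8..12], body so far='wy281qd3qeav'
Chunk 3: stream[22..23]='2' size=0x2=2, data at stream[25..27]='kf' -> body[12..14], body so far='wy281qd3qeavkf'
Chunk 4: stream[29..30]='0' size=0 (terminator). Final body='wy281qd3qeavkf' (14 bytes)
Body byte 6 = 'd'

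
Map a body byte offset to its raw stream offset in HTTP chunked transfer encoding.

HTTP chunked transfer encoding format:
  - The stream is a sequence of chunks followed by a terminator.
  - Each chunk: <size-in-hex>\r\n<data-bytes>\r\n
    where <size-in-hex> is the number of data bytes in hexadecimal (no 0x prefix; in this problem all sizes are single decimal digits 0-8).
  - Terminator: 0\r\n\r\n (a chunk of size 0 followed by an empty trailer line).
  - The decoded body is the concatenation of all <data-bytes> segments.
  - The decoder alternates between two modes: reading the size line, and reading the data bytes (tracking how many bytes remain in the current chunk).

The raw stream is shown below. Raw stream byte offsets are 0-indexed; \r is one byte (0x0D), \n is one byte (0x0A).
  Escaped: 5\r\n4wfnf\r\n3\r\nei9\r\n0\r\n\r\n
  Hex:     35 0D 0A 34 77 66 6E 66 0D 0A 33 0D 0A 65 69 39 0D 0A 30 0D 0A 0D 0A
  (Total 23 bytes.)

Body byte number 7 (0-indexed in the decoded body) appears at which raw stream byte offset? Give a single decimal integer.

Chunk 1: stream[0..1]='5' size=0x5=5, data at stream[3..8]='4wfnf' -> body[0..5], body so far='4wfnf'
Chunk 2: stream[10..11]='3' size=0x3=3, data at stream[13..16]='ei9' -> body[5..8], body so far='4wfnfei9'
Chunk 3: stream[18..19]='0' size=0 (terminator). Final body='4wfnfei9' (8 bytes)
Body byte 7 at stream offset 15

Answer: 15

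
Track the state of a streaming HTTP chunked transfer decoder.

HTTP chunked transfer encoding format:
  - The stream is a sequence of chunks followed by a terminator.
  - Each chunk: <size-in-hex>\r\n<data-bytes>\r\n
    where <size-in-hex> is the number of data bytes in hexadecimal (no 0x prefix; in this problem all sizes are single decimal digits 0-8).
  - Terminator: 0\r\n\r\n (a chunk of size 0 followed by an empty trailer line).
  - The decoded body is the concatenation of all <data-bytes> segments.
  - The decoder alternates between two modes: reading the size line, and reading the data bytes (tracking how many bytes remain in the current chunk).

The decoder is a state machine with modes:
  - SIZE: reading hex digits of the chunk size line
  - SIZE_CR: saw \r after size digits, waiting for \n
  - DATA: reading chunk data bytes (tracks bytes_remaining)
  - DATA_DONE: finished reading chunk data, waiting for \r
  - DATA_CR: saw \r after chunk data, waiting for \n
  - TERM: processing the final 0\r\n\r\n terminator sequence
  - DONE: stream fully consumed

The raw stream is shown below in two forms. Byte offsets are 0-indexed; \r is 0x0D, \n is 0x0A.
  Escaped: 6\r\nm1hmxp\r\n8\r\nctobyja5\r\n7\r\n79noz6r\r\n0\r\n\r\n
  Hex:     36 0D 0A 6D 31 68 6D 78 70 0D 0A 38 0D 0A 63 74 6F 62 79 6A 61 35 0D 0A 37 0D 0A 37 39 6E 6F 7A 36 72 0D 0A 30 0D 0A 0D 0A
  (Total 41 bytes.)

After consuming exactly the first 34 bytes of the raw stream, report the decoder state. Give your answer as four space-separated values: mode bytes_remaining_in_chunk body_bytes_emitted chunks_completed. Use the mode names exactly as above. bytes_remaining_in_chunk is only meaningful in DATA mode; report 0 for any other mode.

Answer: DATA_DONE 0 21 2

Derivation:
Byte 0 = '6': mode=SIZE remaining=0 emitted=0 chunks_done=0
Byte 1 = 0x0D: mode=SIZE_CR remaining=0 emitted=0 chunks_done=0
Byte 2 = 0x0A: mode=DATA remaining=6 emitted=0 chunks_done=0
Byte 3 = 'm': mode=DATA remaining=5 emitted=1 chunks_done=0
Byte 4 = '1': mode=DATA remaining=4 emitted=2 chunks_done=0
Byte 5 = 'h': mode=DATA remaining=3 emitted=3 chunks_done=0
Byte 6 = 'm': mode=DATA remaining=2 emitted=4 chunks_done=0
Byte 7 = 'x': mode=DATA remaining=1 emitted=5 chunks_done=0
Byte 8 = 'p': mode=DATA_DONE remaining=0 emitted=6 chunks_done=0
Byte 9 = 0x0D: mode=DATA_CR remaining=0 emitted=6 chunks_done=0
Byte 10 = 0x0A: mode=SIZE remaining=0 emitted=6 chunks_done=1
Byte 11 = '8': mode=SIZE remaining=0 emitted=6 chunks_done=1
Byte 12 = 0x0D: mode=SIZE_CR remaining=0 emitted=6 chunks_done=1
Byte 13 = 0x0A: mode=DATA remaining=8 emitted=6 chunks_done=1
Byte 14 = 'c': mode=DATA remaining=7 emitted=7 chunks_done=1
Byte 15 = 't': mode=DATA remaining=6 emitted=8 chunks_done=1
Byte 16 = 'o': mode=DATA remaining=5 emitted=9 chunks_done=1
Byte 17 = 'b': mode=DATA remaining=4 emitted=10 chunks_done=1
Byte 18 = 'y': mode=DATA remaining=3 emitted=11 chunks_done=1
Byte 19 = 'j': mode=DATA remaining=2 emitted=12 chunks_done=1
Byte 20 = 'a': mode=DATA remaining=1 emitted=13 chunks_done=1
Byte 21 = '5': mode=DATA_DONE remaining=0 emitted=14 chunks_done=1
Byte 22 = 0x0D: mode=DATA_CR remaining=0 emitted=14 chunks_done=1
Byte 23 = 0x0A: mode=SIZE remaining=0 emitted=14 chunks_done=2
Byte 24 = '7': mode=SIZE remaining=0 emitted=14 chunks_done=2
Byte 25 = 0x0D: mode=SIZE_CR remaining=0 emitted=14 chunks_done=2
Byte 26 = 0x0A: mode=DATA remaining=7 emitted=14 chunks_done=2
Byte 27 = '7': mode=DATA remaining=6 emitted=15 chunks_done=2
Byte 28 = '9': mode=DATA remaining=5 emitted=16 chunks_done=2
Byte 29 = 'n': mode=DATA remaining=4 emitted=17 chunks_done=2
Byte 30 = 'o': mode=DATA remaining=3 emitted=18 chunks_done=2
Byte 31 = 'z': mode=DATA remaining=2 emitted=19 chunks_done=2
Byte 32 = '6': mode=DATA remaining=1 emitted=20 chunks_done=2
Byte 33 = 'r': mode=DATA_DONE remaining=0 emitted=21 chunks_done=2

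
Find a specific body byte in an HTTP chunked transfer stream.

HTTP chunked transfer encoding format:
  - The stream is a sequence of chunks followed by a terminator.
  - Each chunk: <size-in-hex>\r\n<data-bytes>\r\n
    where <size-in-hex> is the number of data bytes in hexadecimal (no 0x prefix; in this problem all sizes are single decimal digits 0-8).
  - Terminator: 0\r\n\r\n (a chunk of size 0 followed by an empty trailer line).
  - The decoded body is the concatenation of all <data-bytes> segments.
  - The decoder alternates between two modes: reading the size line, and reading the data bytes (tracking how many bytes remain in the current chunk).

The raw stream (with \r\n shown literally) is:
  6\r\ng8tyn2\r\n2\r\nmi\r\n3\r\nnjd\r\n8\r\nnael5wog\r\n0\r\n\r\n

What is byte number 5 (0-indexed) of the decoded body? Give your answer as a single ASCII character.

Answer: 2

Derivation:
Chunk 1: stream[0..1]='6' size=0x6=6, data at stream[3..9]='g8tyn2' -> body[0..6], body so far='g8tyn2'
Chunk 2: stream[11..12]='2' size=0x2=2, data at stream[14..16]='mi' -> body[6..8], body so far='g8tyn2mi'
Chunk 3: stream[18..19]='3' size=0x3=3, data at stream[21..24]='njd' -> body[8..11], body so far='g8tyn2minjd'
Chunk 4: stream[26..27]='8' size=0x8=8, data at stream[29..37]='nael5wog' -> body[11..19], body so far='g8tyn2minjdnael5wog'
Chunk 5: stream[39..40]='0' size=0 (terminator). Final body='g8tyn2minjdnael5wog' (19 bytes)
Body byte 5 = '2'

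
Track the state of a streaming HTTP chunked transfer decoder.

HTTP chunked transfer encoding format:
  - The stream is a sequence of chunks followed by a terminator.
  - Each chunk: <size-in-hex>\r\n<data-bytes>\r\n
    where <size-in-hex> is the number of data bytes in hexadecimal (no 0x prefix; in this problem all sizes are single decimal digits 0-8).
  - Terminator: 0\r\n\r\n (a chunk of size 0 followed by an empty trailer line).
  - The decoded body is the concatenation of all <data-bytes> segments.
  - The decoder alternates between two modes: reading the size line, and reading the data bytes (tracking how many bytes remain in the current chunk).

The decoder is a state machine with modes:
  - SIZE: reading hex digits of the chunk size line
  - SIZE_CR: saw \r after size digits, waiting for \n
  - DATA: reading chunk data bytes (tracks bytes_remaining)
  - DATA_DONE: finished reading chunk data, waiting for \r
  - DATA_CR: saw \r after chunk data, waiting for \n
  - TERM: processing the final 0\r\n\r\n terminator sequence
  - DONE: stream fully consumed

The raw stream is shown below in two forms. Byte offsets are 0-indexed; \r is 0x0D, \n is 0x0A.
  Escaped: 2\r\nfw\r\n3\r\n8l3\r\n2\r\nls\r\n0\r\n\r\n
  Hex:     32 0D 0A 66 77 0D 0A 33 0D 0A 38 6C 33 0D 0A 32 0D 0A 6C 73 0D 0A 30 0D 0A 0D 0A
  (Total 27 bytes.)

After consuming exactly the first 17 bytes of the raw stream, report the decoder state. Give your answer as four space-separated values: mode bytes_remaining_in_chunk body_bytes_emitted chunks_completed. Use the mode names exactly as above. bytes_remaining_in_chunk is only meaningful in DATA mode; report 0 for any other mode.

Byte 0 = '2': mode=SIZE remaining=0 emitted=0 chunks_done=0
Byte 1 = 0x0D: mode=SIZE_CR remaining=0 emitted=0 chunks_done=0
Byte 2 = 0x0A: mode=DATA remaining=2 emitted=0 chunks_done=0
Byte 3 = 'f': mode=DATA remaining=1 emitted=1 chunks_done=0
Byte 4 = 'w': mode=DATA_DONE remaining=0 emitted=2 chunks_done=0
Byte 5 = 0x0D: mode=DATA_CR remaining=0 emitted=2 chunks_done=0
Byte 6 = 0x0A: mode=SIZE remaining=0 emitted=2 chunks_done=1
Byte 7 = '3': mode=SIZE remaining=0 emitted=2 chunks_done=1
Byte 8 = 0x0D: mode=SIZE_CR remaining=0 emitted=2 chunks_done=1
Byte 9 = 0x0A: mode=DATA remaining=3 emitted=2 chunks_done=1
Byte 10 = '8': mode=DATA remaining=2 emitted=3 chunks_done=1
Byte 11 = 'l': mode=DATA remaining=1 emitted=4 chunks_done=1
Byte 12 = '3': mode=DATA_DONE remaining=0 emitted=5 chunks_done=1
Byte 13 = 0x0D: mode=DATA_CR remaining=0 emitted=5 chunks_done=1
Byte 14 = 0x0A: mode=SIZE remaining=0 emitted=5 chunks_done=2
Byte 15 = '2': mode=SIZE remaining=0 emitted=5 chunks_done=2
Byte 16 = 0x0D: mode=SIZE_CR remaining=0 emitted=5 chunks_done=2

Answer: SIZE_CR 0 5 2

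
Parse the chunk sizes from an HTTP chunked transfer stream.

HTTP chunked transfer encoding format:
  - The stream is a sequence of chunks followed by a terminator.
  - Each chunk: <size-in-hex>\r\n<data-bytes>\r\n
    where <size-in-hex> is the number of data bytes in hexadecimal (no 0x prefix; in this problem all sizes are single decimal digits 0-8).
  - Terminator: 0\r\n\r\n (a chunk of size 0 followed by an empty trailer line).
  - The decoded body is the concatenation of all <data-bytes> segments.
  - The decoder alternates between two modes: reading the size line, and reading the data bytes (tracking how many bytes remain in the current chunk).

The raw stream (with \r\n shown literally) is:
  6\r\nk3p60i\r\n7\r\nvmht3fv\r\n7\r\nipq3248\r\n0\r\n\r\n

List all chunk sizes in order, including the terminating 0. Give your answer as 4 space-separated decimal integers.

Answer: 6 7 7 0

Derivation:
Chunk 1: stream[0..1]='6' size=0x6=6, data at stream[3..9]='k3p60i' -> body[0..6], body so far='k3p60i'
Chunk 2: stream[11..12]='7' size=0x7=7, data at stream[14..21]='vmht3fv' -> body[6..13], body so far='k3p60ivmht3fv'
Chunk 3: stream[23..24]='7' size=0x7=7, data at stream[26..33]='ipq3248' -> body[13..20], body so far='k3p60ivmht3fvipq3248'
Chunk 4: stream[35..36]='0' size=0 (terminator). Final body='k3p60ivmht3fvipq3248' (20 bytes)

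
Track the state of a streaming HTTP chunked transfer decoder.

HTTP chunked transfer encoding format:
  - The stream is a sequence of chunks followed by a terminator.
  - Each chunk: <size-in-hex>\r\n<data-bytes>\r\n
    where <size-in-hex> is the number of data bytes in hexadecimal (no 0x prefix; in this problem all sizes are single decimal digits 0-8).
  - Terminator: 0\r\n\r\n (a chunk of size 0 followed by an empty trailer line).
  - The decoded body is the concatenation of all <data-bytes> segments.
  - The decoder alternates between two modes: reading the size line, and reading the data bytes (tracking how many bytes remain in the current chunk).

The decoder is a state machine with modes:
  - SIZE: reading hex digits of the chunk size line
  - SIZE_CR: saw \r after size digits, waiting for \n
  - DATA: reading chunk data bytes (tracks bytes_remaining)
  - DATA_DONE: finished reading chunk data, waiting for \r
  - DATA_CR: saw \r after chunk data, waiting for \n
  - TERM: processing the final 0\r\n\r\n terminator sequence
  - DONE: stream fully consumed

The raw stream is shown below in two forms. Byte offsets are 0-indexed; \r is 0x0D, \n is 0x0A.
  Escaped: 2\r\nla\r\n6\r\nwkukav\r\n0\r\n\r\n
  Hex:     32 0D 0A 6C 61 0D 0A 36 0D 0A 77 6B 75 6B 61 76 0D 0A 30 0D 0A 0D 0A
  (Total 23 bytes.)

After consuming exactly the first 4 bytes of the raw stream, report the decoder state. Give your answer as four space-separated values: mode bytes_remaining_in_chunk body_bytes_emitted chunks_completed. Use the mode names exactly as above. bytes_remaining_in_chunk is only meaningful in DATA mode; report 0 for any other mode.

Answer: DATA 1 1 0

Derivation:
Byte 0 = '2': mode=SIZE remaining=0 emitted=0 chunks_done=0
Byte 1 = 0x0D: mode=SIZE_CR remaining=0 emitted=0 chunks_done=0
Byte 2 = 0x0A: mode=DATA remaining=2 emitted=0 chunks_done=0
Byte 3 = 'l': mode=DATA remaining=1 emitted=1 chunks_done=0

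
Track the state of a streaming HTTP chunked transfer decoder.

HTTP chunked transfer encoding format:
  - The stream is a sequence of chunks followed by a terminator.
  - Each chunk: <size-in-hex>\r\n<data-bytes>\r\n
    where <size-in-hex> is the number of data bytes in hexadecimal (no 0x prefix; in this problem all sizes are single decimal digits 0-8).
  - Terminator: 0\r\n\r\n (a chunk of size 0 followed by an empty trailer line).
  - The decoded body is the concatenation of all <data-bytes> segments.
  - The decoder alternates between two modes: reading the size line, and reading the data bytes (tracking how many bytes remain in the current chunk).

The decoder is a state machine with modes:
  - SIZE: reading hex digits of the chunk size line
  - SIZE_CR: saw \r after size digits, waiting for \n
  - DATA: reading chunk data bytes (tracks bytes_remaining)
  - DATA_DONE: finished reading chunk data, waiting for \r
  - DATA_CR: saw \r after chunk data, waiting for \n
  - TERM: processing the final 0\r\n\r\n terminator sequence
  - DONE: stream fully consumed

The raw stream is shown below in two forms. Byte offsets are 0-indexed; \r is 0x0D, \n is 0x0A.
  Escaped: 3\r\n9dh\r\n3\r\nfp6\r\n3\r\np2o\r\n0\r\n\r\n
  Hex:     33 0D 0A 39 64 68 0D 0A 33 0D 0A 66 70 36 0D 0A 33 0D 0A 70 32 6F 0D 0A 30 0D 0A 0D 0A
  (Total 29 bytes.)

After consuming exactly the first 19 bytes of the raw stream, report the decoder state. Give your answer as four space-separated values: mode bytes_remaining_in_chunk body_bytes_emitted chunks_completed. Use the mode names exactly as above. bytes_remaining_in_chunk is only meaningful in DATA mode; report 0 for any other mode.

Answer: DATA 3 6 2

Derivation:
Byte 0 = '3': mode=SIZE remaining=0 emitted=0 chunks_done=0
Byte 1 = 0x0D: mode=SIZE_CR remaining=0 emitted=0 chunks_done=0
Byte 2 = 0x0A: mode=DATA remaining=3 emitted=0 chunks_done=0
Byte 3 = '9': mode=DATA remaining=2 emitted=1 chunks_done=0
Byte 4 = 'd': mode=DATA remaining=1 emitted=2 chunks_done=0
Byte 5 = 'h': mode=DATA_DONE remaining=0 emitted=3 chunks_done=0
Byte 6 = 0x0D: mode=DATA_CR remaining=0 emitted=3 chunks_done=0
Byte 7 = 0x0A: mode=SIZE remaining=0 emitted=3 chunks_done=1
Byte 8 = '3': mode=SIZE remaining=0 emitted=3 chunks_done=1
Byte 9 = 0x0D: mode=SIZE_CR remaining=0 emitted=3 chunks_done=1
Byte 10 = 0x0A: mode=DATA remaining=3 emitted=3 chunks_done=1
Byte 11 = 'f': mode=DATA remaining=2 emitted=4 chunks_done=1
Byte 12 = 'p': mode=DATA remaining=1 emitted=5 chunks_done=1
Byte 13 = '6': mode=DATA_DONE remaining=0 emitted=6 chunks_done=1
Byte 14 = 0x0D: mode=DATA_CR remaining=0 emitted=6 chunks_done=1
Byte 15 = 0x0A: mode=SIZE remaining=0 emitted=6 chunks_done=2
Byte 16 = '3': mode=SIZE remaining=0 emitted=6 chunks_done=2
Byte 17 = 0x0D: mode=SIZE_CR remaining=0 emitted=6 chunks_done=2
Byte 18 = 0x0A: mode=DATA remaining=3 emitted=6 chunks_done=2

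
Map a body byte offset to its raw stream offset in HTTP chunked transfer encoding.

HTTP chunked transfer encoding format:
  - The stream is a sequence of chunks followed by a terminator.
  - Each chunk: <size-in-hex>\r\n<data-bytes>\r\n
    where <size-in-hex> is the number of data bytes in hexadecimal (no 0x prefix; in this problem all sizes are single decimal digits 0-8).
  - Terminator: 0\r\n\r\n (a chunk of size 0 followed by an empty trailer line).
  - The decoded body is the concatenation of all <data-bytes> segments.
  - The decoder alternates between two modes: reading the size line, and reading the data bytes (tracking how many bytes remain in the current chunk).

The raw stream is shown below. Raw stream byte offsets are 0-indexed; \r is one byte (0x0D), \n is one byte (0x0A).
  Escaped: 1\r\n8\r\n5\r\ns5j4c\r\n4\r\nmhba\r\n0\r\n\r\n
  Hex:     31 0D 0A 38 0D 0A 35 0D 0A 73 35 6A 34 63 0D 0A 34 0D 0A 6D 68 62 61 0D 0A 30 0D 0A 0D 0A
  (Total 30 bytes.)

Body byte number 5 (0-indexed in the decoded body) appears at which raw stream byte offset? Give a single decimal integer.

Chunk 1: stream[0..1]='1' size=0x1=1, data at stream[3..4]='8' -> body[0..1], body so far='8'
Chunk 2: stream[6..7]='5' size=0x5=5, data at stream[9..14]='s5j4c' -> body[1..6], body so far='8s5j4c'
Chunk 3: stream[16..17]='4' size=0x4=4, data at stream[19..23]='mhba' -> body[6..10], body so far='8s5j4cmhba'
Chunk 4: stream[25..26]='0' size=0 (terminator). Final body='8s5j4cmhba' (10 bytes)
Body byte 5 at stream offset 13

Answer: 13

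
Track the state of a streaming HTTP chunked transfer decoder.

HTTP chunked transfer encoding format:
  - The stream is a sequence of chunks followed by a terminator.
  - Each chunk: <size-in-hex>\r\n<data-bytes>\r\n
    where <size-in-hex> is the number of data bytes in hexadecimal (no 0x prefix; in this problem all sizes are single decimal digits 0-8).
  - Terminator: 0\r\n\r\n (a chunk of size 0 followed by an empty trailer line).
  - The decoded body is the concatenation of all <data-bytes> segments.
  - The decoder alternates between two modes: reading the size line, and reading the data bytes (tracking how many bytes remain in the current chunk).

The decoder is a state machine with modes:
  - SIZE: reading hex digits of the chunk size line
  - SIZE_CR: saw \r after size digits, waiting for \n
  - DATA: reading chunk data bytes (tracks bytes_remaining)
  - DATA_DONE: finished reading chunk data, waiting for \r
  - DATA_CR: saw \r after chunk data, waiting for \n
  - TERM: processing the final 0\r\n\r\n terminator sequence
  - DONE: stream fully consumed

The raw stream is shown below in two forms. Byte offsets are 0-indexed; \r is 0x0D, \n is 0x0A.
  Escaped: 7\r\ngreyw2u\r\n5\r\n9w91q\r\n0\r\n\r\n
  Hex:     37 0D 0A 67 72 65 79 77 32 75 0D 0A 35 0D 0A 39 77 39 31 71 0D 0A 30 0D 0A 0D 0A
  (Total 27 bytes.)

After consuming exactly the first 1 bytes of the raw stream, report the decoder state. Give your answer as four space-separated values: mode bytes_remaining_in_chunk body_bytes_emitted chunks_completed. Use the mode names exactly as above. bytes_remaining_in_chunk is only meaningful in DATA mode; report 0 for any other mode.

Byte 0 = '7': mode=SIZE remaining=0 emitted=0 chunks_done=0

Answer: SIZE 0 0 0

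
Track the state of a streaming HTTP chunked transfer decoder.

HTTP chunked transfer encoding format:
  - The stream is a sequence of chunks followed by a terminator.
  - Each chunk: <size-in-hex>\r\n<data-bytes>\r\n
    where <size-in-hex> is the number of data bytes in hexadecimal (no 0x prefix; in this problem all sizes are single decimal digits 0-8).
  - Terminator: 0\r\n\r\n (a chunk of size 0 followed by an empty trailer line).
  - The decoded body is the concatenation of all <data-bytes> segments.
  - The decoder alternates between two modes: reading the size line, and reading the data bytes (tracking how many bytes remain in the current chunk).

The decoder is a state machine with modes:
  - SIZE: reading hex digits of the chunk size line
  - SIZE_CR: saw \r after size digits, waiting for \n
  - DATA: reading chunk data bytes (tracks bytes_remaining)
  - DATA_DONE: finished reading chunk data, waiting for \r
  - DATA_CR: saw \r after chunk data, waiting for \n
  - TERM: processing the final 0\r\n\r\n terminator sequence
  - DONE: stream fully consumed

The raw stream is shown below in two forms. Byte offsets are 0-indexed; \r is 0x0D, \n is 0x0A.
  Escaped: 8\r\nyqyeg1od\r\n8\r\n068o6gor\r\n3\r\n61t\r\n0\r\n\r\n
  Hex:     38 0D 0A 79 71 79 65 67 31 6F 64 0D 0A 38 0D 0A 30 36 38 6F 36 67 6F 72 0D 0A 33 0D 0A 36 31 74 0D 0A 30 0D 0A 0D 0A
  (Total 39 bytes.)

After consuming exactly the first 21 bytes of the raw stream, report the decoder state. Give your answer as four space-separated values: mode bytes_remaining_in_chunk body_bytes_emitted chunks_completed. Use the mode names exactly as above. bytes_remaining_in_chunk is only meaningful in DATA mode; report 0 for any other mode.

Byte 0 = '8': mode=SIZE remaining=0 emitted=0 chunks_done=0
Byte 1 = 0x0D: mode=SIZE_CR remaining=0 emitted=0 chunks_done=0
Byte 2 = 0x0A: mode=DATA remaining=8 emitted=0 chunks_done=0
Byte 3 = 'y': mode=DATA remaining=7 emitted=1 chunks_done=0
Byte 4 = 'q': mode=DATA remaining=6 emitted=2 chunks_done=0
Byte 5 = 'y': mode=DATA remaining=5 emitted=3 chunks_done=0
Byte 6 = 'e': mode=DATA remaining=4 emitted=4 chunks_done=0
Byte 7 = 'g': mode=DATA remaining=3 emitted=5 chunks_done=0
Byte 8 = '1': mode=DATA remaining=2 emitted=6 chunks_done=0
Byte 9 = 'o': mode=DATA remaining=1 emitted=7 chunks_done=0
Byte 10 = 'd': mode=DATA_DONE remaining=0 emitted=8 chunks_done=0
Byte 11 = 0x0D: mode=DATA_CR remaining=0 emitted=8 chunks_done=0
Byte 12 = 0x0A: mode=SIZE remaining=0 emitted=8 chunks_done=1
Byte 13 = '8': mode=SIZE remaining=0 emitted=8 chunks_done=1
Byte 14 = 0x0D: mode=SIZE_CR remaining=0 emitted=8 chunks_done=1
Byte 15 = 0x0A: mode=DATA remaining=8 emitted=8 chunks_done=1
Byte 16 = '0': mode=DATA remaining=7 emitted=9 chunks_done=1
Byte 17 = '6': mode=DATA remaining=6 emitted=10 chunks_done=1
Byte 18 = '8': mode=DATA remaining=5 emitted=11 chunks_done=1
Byte 19 = 'o': mode=DATA remaining=4 emitted=12 chunks_done=1
Byte 20 = '6': mode=DATA remaining=3 emitted=13 chunks_done=1

Answer: DATA 3 13 1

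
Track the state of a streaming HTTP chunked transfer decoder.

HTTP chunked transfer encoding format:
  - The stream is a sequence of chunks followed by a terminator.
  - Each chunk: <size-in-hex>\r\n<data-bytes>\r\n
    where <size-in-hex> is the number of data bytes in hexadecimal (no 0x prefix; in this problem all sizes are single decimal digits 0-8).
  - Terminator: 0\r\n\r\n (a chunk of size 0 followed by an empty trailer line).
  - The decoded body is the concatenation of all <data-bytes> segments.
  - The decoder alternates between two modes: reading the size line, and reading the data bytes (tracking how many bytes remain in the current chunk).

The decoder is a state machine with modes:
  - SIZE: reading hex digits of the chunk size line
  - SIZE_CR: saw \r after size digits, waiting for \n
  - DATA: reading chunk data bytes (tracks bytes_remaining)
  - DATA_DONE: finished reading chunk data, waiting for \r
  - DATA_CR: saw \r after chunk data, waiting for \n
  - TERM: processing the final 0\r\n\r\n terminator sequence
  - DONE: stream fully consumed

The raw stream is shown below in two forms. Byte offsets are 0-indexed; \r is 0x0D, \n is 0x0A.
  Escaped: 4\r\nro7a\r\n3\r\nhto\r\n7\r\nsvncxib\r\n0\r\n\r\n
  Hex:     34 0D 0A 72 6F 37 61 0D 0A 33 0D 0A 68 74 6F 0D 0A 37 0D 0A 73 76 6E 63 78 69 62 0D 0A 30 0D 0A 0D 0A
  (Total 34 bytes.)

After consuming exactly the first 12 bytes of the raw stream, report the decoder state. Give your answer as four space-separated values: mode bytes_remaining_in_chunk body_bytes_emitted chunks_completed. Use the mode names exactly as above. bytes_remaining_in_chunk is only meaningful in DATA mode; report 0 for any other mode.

Answer: DATA 3 4 1

Derivation:
Byte 0 = '4': mode=SIZE remaining=0 emitted=0 chunks_done=0
Byte 1 = 0x0D: mode=SIZE_CR remaining=0 emitted=0 chunks_done=0
Byte 2 = 0x0A: mode=DATA remaining=4 emitted=0 chunks_done=0
Byte 3 = 'r': mode=DATA remaining=3 emitted=1 chunks_done=0
Byte 4 = 'o': mode=DATA remaining=2 emitted=2 chunks_done=0
Byte 5 = '7': mode=DATA remaining=1 emitted=3 chunks_done=0
Byte 6 = 'a': mode=DATA_DONE remaining=0 emitted=4 chunks_done=0
Byte 7 = 0x0D: mode=DATA_CR remaining=0 emitted=4 chunks_done=0
Byte 8 = 0x0A: mode=SIZE remaining=0 emitted=4 chunks_done=1
Byte 9 = '3': mode=SIZE remaining=0 emitted=4 chunks_done=1
Byte 10 = 0x0D: mode=SIZE_CR remaining=0 emitted=4 chunks_done=1
Byte 11 = 0x0A: mode=DATA remaining=3 emitted=4 chunks_done=1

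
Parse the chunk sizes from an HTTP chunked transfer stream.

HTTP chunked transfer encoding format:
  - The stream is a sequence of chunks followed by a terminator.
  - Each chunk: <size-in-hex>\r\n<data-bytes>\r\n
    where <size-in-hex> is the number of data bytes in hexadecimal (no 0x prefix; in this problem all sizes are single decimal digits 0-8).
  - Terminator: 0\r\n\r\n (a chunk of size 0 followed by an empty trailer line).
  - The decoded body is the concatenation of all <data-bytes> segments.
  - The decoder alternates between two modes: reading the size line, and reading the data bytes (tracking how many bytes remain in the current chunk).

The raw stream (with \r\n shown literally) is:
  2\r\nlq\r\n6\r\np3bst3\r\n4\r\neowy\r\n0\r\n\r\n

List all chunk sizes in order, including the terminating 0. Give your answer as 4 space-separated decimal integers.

Answer: 2 6 4 0

Derivation:
Chunk 1: stream[0..1]='2' size=0x2=2, data at stream[3..5]='lq' -> body[0..2], body so far='lq'
Chunk 2: stream[7..8]='6' size=0x6=6, data at stream[10..16]='p3bst3' -> body[2..8], body so far='lqp3bst3'
Chunk 3: stream[18..19]='4' size=0x4=4, data at stream[21..25]='eowy' -> body[8..12], body so far='lqp3bst3eowy'
Chunk 4: stream[27..28]='0' size=0 (terminator). Final body='lqp3bst3eowy' (12 bytes)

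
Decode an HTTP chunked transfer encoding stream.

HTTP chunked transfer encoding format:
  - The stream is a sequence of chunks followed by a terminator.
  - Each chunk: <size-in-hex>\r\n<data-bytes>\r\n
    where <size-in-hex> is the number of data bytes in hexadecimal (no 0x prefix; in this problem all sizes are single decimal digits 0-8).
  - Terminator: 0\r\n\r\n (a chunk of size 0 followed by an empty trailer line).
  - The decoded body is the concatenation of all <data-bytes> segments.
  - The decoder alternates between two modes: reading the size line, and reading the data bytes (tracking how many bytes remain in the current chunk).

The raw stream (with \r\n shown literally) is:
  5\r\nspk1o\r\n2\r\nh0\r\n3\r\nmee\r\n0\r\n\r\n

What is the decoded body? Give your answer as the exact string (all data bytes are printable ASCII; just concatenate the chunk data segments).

Chunk 1: stream[0..1]='5' size=0x5=5, data at stream[3..8]='spk1o' -> body[0..5], body so far='spk1o'
Chunk 2: stream[10..11]='2' size=0x2=2, data at stream[13..15]='h0' -> body[5..7], body so far='spk1oh0'
Chunk 3: stream[17..18]='3' size=0x3=3, data at stream[20..23]='mee' -> body[7..10], body so far='spk1oh0mee'
Chunk 4: stream[25..26]='0' size=0 (terminator). Final body='spk1oh0mee' (10 bytes)

Answer: spk1oh0mee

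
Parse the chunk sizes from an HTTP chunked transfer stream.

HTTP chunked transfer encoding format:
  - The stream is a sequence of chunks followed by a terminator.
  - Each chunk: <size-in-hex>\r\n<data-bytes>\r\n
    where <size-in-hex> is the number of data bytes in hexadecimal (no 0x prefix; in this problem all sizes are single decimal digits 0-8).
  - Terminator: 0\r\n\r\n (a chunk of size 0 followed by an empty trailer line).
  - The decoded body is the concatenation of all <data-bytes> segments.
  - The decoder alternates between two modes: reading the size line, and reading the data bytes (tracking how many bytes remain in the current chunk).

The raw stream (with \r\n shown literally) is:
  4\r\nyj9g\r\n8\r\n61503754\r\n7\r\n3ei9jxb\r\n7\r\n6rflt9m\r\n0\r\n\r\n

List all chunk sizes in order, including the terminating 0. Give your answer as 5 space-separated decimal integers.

Answer: 4 8 7 7 0

Derivation:
Chunk 1: stream[0..1]='4' size=0x4=4, data at stream[3..7]='yj9g' -> body[0..4], body so far='yj9g'
Chunk 2: stream[9..10]='8' size=0x8=8, data at stream[12..20]='61503754' -> body[4..12], body so far='yj9g61503754'
Chunk 3: stream[22..23]='7' size=0x7=7, data at stream[25..32]='3ei9jxb' -> body[12..19], body so far='yj9g615037543ei9jxb'
Chunk 4: stream[34..35]='7' size=0x7=7, data at stream[37..44]='6rflt9m' -> body[19..26], body so far='yj9g615037543ei9jxb6rflt9m'
Chunk 5: stream[46..47]='0' size=0 (terminator). Final body='yj9g615037543ei9jxb6rflt9m' (26 bytes)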